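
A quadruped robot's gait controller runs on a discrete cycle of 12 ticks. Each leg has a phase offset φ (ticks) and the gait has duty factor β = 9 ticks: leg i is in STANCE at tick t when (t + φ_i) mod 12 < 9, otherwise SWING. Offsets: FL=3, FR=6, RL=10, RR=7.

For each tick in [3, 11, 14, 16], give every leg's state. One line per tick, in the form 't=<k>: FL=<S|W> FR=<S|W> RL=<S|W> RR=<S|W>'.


t=3: FL=S FR=W RL=S RR=W
t=11: FL=S FR=S RL=W RR=S
t=14: FL=S FR=S RL=S RR=W
t=16: FL=S FR=W RL=S RR=W

t=3: phase=(6,9,1,10) vs β=9 → FL=S FR=W RL=S RR=W
t=11: phase=(2,5,9,6) vs β=9 → FL=S FR=S RL=W RR=S
t=14: phase=(5,8,0,9) vs β=9 → FL=S FR=S RL=S RR=W
t=16: phase=(7,10,2,11) vs β=9 → FL=S FR=W RL=S RR=W


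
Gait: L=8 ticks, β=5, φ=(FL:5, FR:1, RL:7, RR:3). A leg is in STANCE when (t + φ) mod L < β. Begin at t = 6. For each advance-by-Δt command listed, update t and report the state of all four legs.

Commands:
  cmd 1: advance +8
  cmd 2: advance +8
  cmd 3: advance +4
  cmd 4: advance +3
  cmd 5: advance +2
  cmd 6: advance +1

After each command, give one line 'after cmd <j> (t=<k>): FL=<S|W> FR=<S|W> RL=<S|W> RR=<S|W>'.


start t=6: FL=S FR=W RL=W RR=S
cmd 1: advance +8 → t=14, phase=(3,7,5,1) → FL=S FR=W RL=W RR=S
cmd 2: advance +8 → t=22, phase=(3,7,5,1) → FL=S FR=W RL=W RR=S
cmd 3: advance +4 → t=26, phase=(7,3,1,5) → FL=W FR=S RL=S RR=W
cmd 4: advance +3 → t=29, phase=(2,6,4,0) → FL=S FR=W RL=S RR=S
cmd 5: advance +2 → t=31, phase=(4,0,6,2) → FL=S FR=S RL=W RR=S
cmd 6: advance +1 → t=32, phase=(5,1,7,3) → FL=W FR=S RL=W RR=S

after cmd 1 (t=14): FL=S FR=W RL=W RR=S
after cmd 2 (t=22): FL=S FR=W RL=W RR=S
after cmd 3 (t=26): FL=W FR=S RL=S RR=W
after cmd 4 (t=29): FL=S FR=W RL=S RR=S
after cmd 5 (t=31): FL=S FR=S RL=W RR=S
after cmd 6 (t=32): FL=W FR=S RL=W RR=S


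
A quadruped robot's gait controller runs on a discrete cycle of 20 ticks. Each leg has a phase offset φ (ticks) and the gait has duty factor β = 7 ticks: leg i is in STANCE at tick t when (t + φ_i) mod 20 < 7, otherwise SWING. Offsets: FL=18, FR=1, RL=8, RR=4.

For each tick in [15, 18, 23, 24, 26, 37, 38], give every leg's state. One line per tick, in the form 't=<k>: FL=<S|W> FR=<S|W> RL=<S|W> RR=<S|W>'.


t=15: FL=W FR=W RL=S RR=W
t=18: FL=W FR=W RL=S RR=S
t=23: FL=S FR=S RL=W RR=W
t=24: FL=S FR=S RL=W RR=W
t=26: FL=S FR=W RL=W RR=W
t=37: FL=W FR=W RL=S RR=S
t=38: FL=W FR=W RL=S RR=S

t=15: phase=(13,16,3,19) vs β=7 → FL=W FR=W RL=S RR=W
t=18: phase=(16,19,6,2) vs β=7 → FL=W FR=W RL=S RR=S
t=23: phase=(1,4,11,7) vs β=7 → FL=S FR=S RL=W RR=W
t=24: phase=(2,5,12,8) vs β=7 → FL=S FR=S RL=W RR=W
t=26: phase=(4,7,14,10) vs β=7 → FL=S FR=W RL=W RR=W
t=37: phase=(15,18,5,1) vs β=7 → FL=W FR=W RL=S RR=S
t=38: phase=(16,19,6,2) vs β=7 → FL=W FR=W RL=S RR=S


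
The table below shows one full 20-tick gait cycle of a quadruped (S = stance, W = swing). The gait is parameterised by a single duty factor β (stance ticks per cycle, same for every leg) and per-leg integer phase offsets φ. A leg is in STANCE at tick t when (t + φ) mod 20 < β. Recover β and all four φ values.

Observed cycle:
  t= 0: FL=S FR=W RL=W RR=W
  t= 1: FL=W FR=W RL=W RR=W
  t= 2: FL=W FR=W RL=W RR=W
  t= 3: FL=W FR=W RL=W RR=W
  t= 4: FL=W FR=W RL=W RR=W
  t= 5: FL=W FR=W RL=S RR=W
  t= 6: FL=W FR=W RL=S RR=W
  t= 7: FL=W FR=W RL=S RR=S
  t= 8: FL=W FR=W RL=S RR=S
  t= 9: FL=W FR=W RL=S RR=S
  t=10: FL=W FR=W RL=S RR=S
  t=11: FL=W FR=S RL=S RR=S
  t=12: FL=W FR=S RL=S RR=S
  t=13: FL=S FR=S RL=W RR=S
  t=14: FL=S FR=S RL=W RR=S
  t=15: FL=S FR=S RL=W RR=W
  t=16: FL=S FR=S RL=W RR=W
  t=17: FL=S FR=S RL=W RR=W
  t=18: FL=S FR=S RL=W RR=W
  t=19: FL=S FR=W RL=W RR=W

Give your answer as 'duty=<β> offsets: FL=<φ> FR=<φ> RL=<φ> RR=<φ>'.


duty β = stance ticks per leg = 8
FL: stance ticks = 8; W→S at t=13 → φ=7
FR: stance ticks = 8; W→S at t=11 → φ=9
RL: stance ticks = 8; W→S at t=5 → φ=15
RR: stance ticks = 8; W→S at t=7 → φ=13

duty=8 offsets: FL=7 FR=9 RL=15 RR=13


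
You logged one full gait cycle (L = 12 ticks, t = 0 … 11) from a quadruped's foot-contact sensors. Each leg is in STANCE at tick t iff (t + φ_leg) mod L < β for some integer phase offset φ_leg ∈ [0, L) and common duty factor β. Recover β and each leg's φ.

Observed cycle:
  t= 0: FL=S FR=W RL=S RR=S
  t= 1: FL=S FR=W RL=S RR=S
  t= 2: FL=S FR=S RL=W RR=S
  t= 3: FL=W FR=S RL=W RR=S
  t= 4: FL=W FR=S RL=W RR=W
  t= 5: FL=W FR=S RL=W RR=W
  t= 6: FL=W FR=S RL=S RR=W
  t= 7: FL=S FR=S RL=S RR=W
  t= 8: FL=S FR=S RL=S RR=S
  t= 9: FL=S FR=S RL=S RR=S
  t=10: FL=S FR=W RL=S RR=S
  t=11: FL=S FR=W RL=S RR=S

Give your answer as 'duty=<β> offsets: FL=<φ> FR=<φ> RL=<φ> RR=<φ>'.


duty β = stance ticks per leg = 8
FL: stance ticks = 8; W→S at t=7 → φ=5
FR: stance ticks = 8; W→S at t=2 → φ=10
RL: stance ticks = 8; W→S at t=6 → φ=6
RR: stance ticks = 8; W→S at t=8 → φ=4

duty=8 offsets: FL=5 FR=10 RL=6 RR=4


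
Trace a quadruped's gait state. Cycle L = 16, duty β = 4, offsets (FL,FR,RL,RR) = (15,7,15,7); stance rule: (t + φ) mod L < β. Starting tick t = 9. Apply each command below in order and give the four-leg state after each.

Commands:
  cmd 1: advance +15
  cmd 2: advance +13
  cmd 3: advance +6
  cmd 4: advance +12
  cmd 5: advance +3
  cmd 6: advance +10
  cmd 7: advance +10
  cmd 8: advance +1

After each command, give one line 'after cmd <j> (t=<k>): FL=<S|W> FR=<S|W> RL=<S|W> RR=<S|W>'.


after cmd 1 (t=24): FL=W FR=W RL=W RR=W
after cmd 2 (t=37): FL=W FR=W RL=W RR=W
after cmd 3 (t=43): FL=W FR=S RL=W RR=S
after cmd 4 (t=55): FL=W FR=W RL=W RR=W
after cmd 5 (t=58): FL=W FR=S RL=W RR=S
after cmd 6 (t=68): FL=S FR=W RL=S RR=W
after cmd 7 (t=78): FL=W FR=W RL=W RR=W
after cmd 8 (t=79): FL=W FR=W RL=W RR=W

start t=9: FL=W FR=S RL=W RR=S
cmd 1: advance +15 → t=24, phase=(7,15,7,15) → FL=W FR=W RL=W RR=W
cmd 2: advance +13 → t=37, phase=(4,12,4,12) → FL=W FR=W RL=W RR=W
cmd 3: advance +6 → t=43, phase=(10,2,10,2) → FL=W FR=S RL=W RR=S
cmd 4: advance +12 → t=55, phase=(6,14,6,14) → FL=W FR=W RL=W RR=W
cmd 5: advance +3 → t=58, phase=(9,1,9,1) → FL=W FR=S RL=W RR=S
cmd 6: advance +10 → t=68, phase=(3,11,3,11) → FL=S FR=W RL=S RR=W
cmd 7: advance +10 → t=78, phase=(13,5,13,5) → FL=W FR=W RL=W RR=W
cmd 8: advance +1 → t=79, phase=(14,6,14,6) → FL=W FR=W RL=W RR=W


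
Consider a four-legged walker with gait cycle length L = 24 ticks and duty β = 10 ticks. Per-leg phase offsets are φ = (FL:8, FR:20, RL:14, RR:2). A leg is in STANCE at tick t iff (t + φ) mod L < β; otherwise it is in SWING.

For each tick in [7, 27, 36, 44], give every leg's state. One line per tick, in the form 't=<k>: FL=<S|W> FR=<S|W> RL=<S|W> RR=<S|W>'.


t=7: FL=W FR=S RL=W RR=S
t=27: FL=W FR=W RL=W RR=S
t=36: FL=W FR=S RL=S RR=W
t=44: FL=S FR=W RL=W RR=W

t=7: phase=(15,3,21,9) vs β=10 → FL=W FR=S RL=W RR=S
t=27: phase=(11,23,17,5) vs β=10 → FL=W FR=W RL=W RR=S
t=36: phase=(20,8,2,14) vs β=10 → FL=W FR=S RL=S RR=W
t=44: phase=(4,16,10,22) vs β=10 → FL=S FR=W RL=W RR=W


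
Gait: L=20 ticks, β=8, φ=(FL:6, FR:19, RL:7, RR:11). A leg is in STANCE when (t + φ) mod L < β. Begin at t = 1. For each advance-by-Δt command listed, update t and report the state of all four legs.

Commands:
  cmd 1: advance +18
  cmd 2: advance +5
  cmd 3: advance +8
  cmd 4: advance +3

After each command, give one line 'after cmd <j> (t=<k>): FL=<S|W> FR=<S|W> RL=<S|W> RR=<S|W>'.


after cmd 1 (t=19): FL=S FR=W RL=S RR=W
after cmd 2 (t=24): FL=W FR=S RL=W RR=W
after cmd 3 (t=32): FL=W FR=W RL=W RR=S
after cmd 4 (t=35): FL=S FR=W RL=S RR=S

start t=1: FL=S FR=S RL=W RR=W
cmd 1: advance +18 → t=19, phase=(5,18,6,10) → FL=S FR=W RL=S RR=W
cmd 2: advance +5 → t=24, phase=(10,3,11,15) → FL=W FR=S RL=W RR=W
cmd 3: advance +8 → t=32, phase=(18,11,19,3) → FL=W FR=W RL=W RR=S
cmd 4: advance +3 → t=35, phase=(1,14,2,6) → FL=S FR=W RL=S RR=S


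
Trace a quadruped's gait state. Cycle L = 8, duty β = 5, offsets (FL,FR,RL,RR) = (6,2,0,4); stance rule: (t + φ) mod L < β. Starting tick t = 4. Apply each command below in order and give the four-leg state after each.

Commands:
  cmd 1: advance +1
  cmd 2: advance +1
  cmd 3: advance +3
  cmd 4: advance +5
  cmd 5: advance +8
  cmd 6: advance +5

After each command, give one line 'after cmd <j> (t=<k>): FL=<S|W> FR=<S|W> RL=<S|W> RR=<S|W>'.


after cmd 1 (t=5): FL=S FR=W RL=W RR=S
after cmd 2 (t=6): FL=S FR=S RL=W RR=S
after cmd 3 (t=9): FL=W FR=S RL=S RR=W
after cmd 4 (t=14): FL=S FR=S RL=W RR=S
after cmd 5 (t=22): FL=S FR=S RL=W RR=S
after cmd 6 (t=27): FL=S FR=W RL=S RR=W

start t=4: FL=S FR=W RL=S RR=S
cmd 1: advance +1 → t=5, phase=(3,7,5,1) → FL=S FR=W RL=W RR=S
cmd 2: advance +1 → t=6, phase=(4,0,6,2) → FL=S FR=S RL=W RR=S
cmd 3: advance +3 → t=9, phase=(7,3,1,5) → FL=W FR=S RL=S RR=W
cmd 4: advance +5 → t=14, phase=(4,0,6,2) → FL=S FR=S RL=W RR=S
cmd 5: advance +8 → t=22, phase=(4,0,6,2) → FL=S FR=S RL=W RR=S
cmd 6: advance +5 → t=27, phase=(1,5,3,7) → FL=S FR=W RL=S RR=W


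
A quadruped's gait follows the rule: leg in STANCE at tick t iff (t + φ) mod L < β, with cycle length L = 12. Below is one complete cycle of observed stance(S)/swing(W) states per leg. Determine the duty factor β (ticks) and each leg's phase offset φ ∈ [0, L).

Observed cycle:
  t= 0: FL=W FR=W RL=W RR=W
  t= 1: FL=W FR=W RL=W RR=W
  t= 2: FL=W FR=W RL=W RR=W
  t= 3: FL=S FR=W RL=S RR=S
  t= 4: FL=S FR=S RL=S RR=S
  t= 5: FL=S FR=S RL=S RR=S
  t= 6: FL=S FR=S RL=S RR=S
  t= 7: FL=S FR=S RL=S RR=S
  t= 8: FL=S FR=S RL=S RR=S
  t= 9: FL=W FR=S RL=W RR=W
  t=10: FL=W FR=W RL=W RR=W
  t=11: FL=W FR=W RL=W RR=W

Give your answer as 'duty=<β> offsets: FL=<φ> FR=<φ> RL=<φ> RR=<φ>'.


duty β = stance ticks per leg = 6
FL: stance ticks = 6; W→S at t=3 → φ=9
FR: stance ticks = 6; W→S at t=4 → φ=8
RL: stance ticks = 6; W→S at t=3 → φ=9
RR: stance ticks = 6; W→S at t=3 → φ=9

duty=6 offsets: FL=9 FR=8 RL=9 RR=9


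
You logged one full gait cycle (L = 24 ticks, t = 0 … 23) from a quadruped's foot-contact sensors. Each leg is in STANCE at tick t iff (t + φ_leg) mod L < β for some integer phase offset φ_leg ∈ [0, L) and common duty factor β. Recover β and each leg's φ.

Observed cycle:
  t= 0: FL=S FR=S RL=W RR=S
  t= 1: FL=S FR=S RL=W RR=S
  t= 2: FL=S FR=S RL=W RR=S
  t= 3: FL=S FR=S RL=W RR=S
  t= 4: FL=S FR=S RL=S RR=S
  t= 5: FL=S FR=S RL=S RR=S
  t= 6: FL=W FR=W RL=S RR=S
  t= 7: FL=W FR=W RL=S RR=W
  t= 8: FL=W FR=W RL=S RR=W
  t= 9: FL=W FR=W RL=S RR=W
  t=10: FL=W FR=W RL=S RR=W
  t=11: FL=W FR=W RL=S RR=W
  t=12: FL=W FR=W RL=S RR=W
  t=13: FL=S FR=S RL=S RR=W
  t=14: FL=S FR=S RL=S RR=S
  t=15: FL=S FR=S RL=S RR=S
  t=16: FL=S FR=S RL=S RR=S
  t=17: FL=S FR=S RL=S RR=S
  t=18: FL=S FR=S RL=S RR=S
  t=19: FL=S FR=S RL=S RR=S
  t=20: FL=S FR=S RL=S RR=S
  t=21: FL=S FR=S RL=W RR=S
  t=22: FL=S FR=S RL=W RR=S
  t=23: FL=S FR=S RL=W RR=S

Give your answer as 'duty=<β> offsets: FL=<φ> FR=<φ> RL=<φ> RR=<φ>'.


duty β = stance ticks per leg = 17
FL: stance ticks = 17; W→S at t=13 → φ=11
FR: stance ticks = 17; W→S at t=13 → φ=11
RL: stance ticks = 17; W→S at t=4 → φ=20
RR: stance ticks = 17; W→S at t=14 → φ=10

duty=17 offsets: FL=11 FR=11 RL=20 RR=10


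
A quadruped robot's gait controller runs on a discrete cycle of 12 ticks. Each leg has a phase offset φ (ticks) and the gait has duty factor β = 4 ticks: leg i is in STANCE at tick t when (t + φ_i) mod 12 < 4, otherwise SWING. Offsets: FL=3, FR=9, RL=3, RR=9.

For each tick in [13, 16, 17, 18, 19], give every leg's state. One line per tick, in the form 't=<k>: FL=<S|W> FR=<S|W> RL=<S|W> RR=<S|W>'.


t=13: phase=(4,10,4,10) vs β=4 → FL=W FR=W RL=W RR=W
t=16: phase=(7,1,7,1) vs β=4 → FL=W FR=S RL=W RR=S
t=17: phase=(8,2,8,2) vs β=4 → FL=W FR=S RL=W RR=S
t=18: phase=(9,3,9,3) vs β=4 → FL=W FR=S RL=W RR=S
t=19: phase=(10,4,10,4) vs β=4 → FL=W FR=W RL=W RR=W

t=13: FL=W FR=W RL=W RR=W
t=16: FL=W FR=S RL=W RR=S
t=17: FL=W FR=S RL=W RR=S
t=18: FL=W FR=S RL=W RR=S
t=19: FL=W FR=W RL=W RR=W


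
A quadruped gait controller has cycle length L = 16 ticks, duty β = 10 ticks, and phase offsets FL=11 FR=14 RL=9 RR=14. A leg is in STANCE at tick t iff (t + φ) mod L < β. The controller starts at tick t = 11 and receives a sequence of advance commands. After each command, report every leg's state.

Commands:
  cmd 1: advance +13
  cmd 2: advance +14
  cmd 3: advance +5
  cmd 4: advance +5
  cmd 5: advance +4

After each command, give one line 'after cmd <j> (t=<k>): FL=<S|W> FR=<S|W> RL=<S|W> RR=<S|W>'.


start t=11: FL=S FR=S RL=S RR=S
cmd 1: advance +13 → t=24, phase=(3,6,1,6) → FL=S FR=S RL=S RR=S
cmd 2: advance +14 → t=38, phase=(1,4,15,4) → FL=S FR=S RL=W RR=S
cmd 3: advance +5 → t=43, phase=(6,9,4,9) → FL=S FR=S RL=S RR=S
cmd 4: advance +5 → t=48, phase=(11,14,9,14) → FL=W FR=W RL=S RR=W
cmd 5: advance +4 → t=52, phase=(15,2,13,2) → FL=W FR=S RL=W RR=S

after cmd 1 (t=24): FL=S FR=S RL=S RR=S
after cmd 2 (t=38): FL=S FR=S RL=W RR=S
after cmd 3 (t=43): FL=S FR=S RL=S RR=S
after cmd 4 (t=48): FL=W FR=W RL=S RR=W
after cmd 5 (t=52): FL=W FR=S RL=W RR=S


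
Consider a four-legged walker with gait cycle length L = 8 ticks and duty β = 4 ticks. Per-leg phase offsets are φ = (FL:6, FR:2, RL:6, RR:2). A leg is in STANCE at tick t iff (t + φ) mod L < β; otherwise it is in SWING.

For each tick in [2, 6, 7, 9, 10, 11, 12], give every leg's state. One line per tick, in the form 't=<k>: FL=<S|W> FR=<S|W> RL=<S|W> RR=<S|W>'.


t=2: FL=S FR=W RL=S RR=W
t=6: FL=W FR=S RL=W RR=S
t=7: FL=W FR=S RL=W RR=S
t=9: FL=W FR=S RL=W RR=S
t=10: FL=S FR=W RL=S RR=W
t=11: FL=S FR=W RL=S RR=W
t=12: FL=S FR=W RL=S RR=W

t=2: phase=(0,4,0,4) vs β=4 → FL=S FR=W RL=S RR=W
t=6: phase=(4,0,4,0) vs β=4 → FL=W FR=S RL=W RR=S
t=7: phase=(5,1,5,1) vs β=4 → FL=W FR=S RL=W RR=S
t=9: phase=(7,3,7,3) vs β=4 → FL=W FR=S RL=W RR=S
t=10: phase=(0,4,0,4) vs β=4 → FL=S FR=W RL=S RR=W
t=11: phase=(1,5,1,5) vs β=4 → FL=S FR=W RL=S RR=W
t=12: phase=(2,6,2,6) vs β=4 → FL=S FR=W RL=S RR=W


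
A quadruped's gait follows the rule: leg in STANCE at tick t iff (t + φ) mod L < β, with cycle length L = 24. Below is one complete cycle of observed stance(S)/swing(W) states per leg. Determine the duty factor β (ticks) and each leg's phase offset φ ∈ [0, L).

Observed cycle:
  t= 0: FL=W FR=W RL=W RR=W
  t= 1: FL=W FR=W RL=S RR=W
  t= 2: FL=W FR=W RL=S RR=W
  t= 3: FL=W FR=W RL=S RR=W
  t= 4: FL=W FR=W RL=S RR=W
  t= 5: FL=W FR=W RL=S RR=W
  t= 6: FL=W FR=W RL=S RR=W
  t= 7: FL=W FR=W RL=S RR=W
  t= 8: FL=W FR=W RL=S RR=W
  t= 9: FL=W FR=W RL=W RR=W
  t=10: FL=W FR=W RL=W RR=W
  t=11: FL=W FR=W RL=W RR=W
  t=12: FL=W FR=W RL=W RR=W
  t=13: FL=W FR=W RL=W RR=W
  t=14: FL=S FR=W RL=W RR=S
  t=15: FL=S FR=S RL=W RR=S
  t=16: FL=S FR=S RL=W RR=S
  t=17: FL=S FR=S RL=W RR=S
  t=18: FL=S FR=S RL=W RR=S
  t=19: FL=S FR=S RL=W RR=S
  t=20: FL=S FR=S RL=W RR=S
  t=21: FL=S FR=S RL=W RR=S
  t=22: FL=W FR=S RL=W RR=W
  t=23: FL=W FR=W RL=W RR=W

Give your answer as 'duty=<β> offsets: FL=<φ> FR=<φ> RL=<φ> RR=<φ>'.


duty β = stance ticks per leg = 8
FL: stance ticks = 8; W→S at t=14 → φ=10
FR: stance ticks = 8; W→S at t=15 → φ=9
RL: stance ticks = 8; W→S at t=1 → φ=23
RR: stance ticks = 8; W→S at t=14 → φ=10

duty=8 offsets: FL=10 FR=9 RL=23 RR=10


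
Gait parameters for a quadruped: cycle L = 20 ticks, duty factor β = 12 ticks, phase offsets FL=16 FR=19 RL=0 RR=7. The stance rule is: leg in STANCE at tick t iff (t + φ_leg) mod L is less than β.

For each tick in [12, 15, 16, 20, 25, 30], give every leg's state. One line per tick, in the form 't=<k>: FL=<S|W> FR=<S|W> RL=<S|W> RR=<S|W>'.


t=12: phase=(8,11,12,19) vs β=12 → FL=S FR=S RL=W RR=W
t=15: phase=(11,14,15,2) vs β=12 → FL=S FR=W RL=W RR=S
t=16: phase=(12,15,16,3) vs β=12 → FL=W FR=W RL=W RR=S
t=20: phase=(16,19,0,7) vs β=12 → FL=W FR=W RL=S RR=S
t=25: phase=(1,4,5,12) vs β=12 → FL=S FR=S RL=S RR=W
t=30: phase=(6,9,10,17) vs β=12 → FL=S FR=S RL=S RR=W

t=12: FL=S FR=S RL=W RR=W
t=15: FL=S FR=W RL=W RR=S
t=16: FL=W FR=W RL=W RR=S
t=20: FL=W FR=W RL=S RR=S
t=25: FL=S FR=S RL=S RR=W
t=30: FL=S FR=S RL=S RR=W


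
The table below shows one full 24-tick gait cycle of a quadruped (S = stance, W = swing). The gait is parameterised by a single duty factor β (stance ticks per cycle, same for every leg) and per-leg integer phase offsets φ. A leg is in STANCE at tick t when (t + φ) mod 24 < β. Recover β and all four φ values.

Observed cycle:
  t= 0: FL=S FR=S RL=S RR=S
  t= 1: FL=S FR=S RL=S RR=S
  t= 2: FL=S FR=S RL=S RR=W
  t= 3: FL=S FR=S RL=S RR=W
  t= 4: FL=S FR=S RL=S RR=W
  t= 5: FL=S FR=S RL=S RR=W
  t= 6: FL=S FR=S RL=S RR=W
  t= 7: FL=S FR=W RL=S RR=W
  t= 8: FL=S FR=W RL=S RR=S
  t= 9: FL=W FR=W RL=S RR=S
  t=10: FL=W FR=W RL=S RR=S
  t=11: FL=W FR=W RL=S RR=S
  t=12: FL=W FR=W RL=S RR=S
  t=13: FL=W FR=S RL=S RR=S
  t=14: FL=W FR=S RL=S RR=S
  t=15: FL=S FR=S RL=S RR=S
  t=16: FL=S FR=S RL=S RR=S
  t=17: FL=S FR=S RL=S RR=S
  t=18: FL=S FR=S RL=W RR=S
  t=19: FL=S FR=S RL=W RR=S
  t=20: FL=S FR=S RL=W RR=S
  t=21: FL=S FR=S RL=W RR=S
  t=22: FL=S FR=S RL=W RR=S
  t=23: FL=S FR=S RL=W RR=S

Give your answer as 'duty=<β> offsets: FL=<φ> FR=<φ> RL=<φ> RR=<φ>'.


duty β = stance ticks per leg = 18
FL: stance ticks = 18; W→S at t=15 → φ=9
FR: stance ticks = 18; W→S at t=13 → φ=11
RL: stance ticks = 18; W→S at t=0 → φ=0
RR: stance ticks = 18; W→S at t=8 → φ=16

duty=18 offsets: FL=9 FR=11 RL=0 RR=16


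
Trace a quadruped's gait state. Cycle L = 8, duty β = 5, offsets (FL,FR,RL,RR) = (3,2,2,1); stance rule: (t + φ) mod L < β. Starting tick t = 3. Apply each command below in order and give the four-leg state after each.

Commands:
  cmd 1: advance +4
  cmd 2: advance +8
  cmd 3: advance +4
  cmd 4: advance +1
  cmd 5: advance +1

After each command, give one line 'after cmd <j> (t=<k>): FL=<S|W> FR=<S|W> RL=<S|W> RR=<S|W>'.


after cmd 1 (t=7): FL=S FR=S RL=S RR=S
after cmd 2 (t=15): FL=S FR=S RL=S RR=S
after cmd 3 (t=19): FL=W FR=W RL=W RR=S
after cmd 4 (t=20): FL=W FR=W RL=W RR=W
after cmd 5 (t=21): FL=S FR=W RL=W RR=W

start t=3: FL=W FR=W RL=W RR=S
cmd 1: advance +4 → t=7, phase=(2,1,1,0) → FL=S FR=S RL=S RR=S
cmd 2: advance +8 → t=15, phase=(2,1,1,0) → FL=S FR=S RL=S RR=S
cmd 3: advance +4 → t=19, phase=(6,5,5,4) → FL=W FR=W RL=W RR=S
cmd 4: advance +1 → t=20, phase=(7,6,6,5) → FL=W FR=W RL=W RR=W
cmd 5: advance +1 → t=21, phase=(0,7,7,6) → FL=S FR=W RL=W RR=W


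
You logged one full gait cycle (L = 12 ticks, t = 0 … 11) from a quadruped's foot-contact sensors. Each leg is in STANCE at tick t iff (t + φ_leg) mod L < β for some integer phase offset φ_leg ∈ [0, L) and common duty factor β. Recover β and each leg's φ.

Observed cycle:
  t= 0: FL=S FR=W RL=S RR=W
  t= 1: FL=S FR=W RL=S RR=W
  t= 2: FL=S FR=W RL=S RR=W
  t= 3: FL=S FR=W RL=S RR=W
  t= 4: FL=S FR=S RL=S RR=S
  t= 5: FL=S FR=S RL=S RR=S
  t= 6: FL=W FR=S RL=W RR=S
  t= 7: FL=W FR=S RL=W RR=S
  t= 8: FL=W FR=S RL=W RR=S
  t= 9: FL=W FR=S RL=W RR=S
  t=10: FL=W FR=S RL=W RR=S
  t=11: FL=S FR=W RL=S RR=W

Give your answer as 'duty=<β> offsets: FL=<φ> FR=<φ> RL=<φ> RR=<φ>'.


duty β = stance ticks per leg = 7
FL: stance ticks = 7; W→S at t=11 → φ=1
FR: stance ticks = 7; W→S at t=4 → φ=8
RL: stance ticks = 7; W→S at t=11 → φ=1
RR: stance ticks = 7; W→S at t=4 → φ=8

duty=7 offsets: FL=1 FR=8 RL=1 RR=8


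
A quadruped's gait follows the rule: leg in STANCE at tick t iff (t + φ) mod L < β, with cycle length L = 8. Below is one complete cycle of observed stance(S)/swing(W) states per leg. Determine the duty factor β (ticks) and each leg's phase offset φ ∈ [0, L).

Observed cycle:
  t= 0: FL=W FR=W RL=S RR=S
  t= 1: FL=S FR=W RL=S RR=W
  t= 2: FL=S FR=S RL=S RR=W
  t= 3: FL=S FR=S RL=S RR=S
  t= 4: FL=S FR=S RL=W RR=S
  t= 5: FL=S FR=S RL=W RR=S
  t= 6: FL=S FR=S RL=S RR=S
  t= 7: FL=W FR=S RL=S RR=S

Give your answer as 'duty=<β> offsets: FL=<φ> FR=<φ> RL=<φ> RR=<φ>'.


duty=6 offsets: FL=7 FR=6 RL=2 RR=5

duty β = stance ticks per leg = 6
FL: stance ticks = 6; W→S at t=1 → φ=7
FR: stance ticks = 6; W→S at t=2 → φ=6
RL: stance ticks = 6; W→S at t=6 → φ=2
RR: stance ticks = 6; W→S at t=3 → φ=5


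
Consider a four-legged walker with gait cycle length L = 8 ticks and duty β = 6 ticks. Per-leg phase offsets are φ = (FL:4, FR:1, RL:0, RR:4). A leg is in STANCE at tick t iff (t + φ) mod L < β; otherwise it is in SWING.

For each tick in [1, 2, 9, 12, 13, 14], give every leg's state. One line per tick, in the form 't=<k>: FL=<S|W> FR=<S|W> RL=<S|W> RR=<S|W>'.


t=1: phase=(5,2,1,5) vs β=6 → FL=S FR=S RL=S RR=S
t=2: phase=(6,3,2,6) vs β=6 → FL=W FR=S RL=S RR=W
t=9: phase=(5,2,1,5) vs β=6 → FL=S FR=S RL=S RR=S
t=12: phase=(0,5,4,0) vs β=6 → FL=S FR=S RL=S RR=S
t=13: phase=(1,6,5,1) vs β=6 → FL=S FR=W RL=S RR=S
t=14: phase=(2,7,6,2) vs β=6 → FL=S FR=W RL=W RR=S

t=1: FL=S FR=S RL=S RR=S
t=2: FL=W FR=S RL=S RR=W
t=9: FL=S FR=S RL=S RR=S
t=12: FL=S FR=S RL=S RR=S
t=13: FL=S FR=W RL=S RR=S
t=14: FL=S FR=W RL=W RR=S


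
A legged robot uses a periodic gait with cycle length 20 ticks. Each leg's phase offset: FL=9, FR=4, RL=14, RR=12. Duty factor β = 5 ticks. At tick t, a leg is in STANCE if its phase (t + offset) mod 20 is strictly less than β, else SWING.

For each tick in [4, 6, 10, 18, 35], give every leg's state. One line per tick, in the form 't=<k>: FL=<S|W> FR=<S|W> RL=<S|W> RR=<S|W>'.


t=4: FL=W FR=W RL=W RR=W
t=6: FL=W FR=W RL=S RR=W
t=10: FL=W FR=W RL=S RR=S
t=18: FL=W FR=S RL=W RR=W
t=35: FL=S FR=W RL=W RR=W

t=4: phase=(13,8,18,16) vs β=5 → FL=W FR=W RL=W RR=W
t=6: phase=(15,10,0,18) vs β=5 → FL=W FR=W RL=S RR=W
t=10: phase=(19,14,4,2) vs β=5 → FL=W FR=W RL=S RR=S
t=18: phase=(7,2,12,10) vs β=5 → FL=W FR=S RL=W RR=W
t=35: phase=(4,19,9,7) vs β=5 → FL=S FR=W RL=W RR=W


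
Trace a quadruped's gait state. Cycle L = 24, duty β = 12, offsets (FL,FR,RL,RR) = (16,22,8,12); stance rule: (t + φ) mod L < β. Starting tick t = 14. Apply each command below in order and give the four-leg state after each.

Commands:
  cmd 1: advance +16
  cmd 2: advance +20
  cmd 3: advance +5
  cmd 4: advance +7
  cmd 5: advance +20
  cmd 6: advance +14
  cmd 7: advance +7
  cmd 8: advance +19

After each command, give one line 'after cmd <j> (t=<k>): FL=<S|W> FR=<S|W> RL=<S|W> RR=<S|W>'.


after cmd 1 (t=30): FL=W FR=S RL=W RR=W
after cmd 2 (t=50): FL=W FR=S RL=S RR=W
after cmd 3 (t=55): FL=W FR=S RL=W RR=W
after cmd 4 (t=62): FL=S FR=W RL=W RR=S
after cmd 5 (t=82): FL=S FR=S RL=W RR=W
after cmd 6 (t=96): FL=W FR=W RL=S RR=W
after cmd 7 (t=103): FL=W FR=S RL=W RR=W
after cmd 8 (t=122): FL=W FR=S RL=S RR=W

start t=14: FL=S FR=W RL=W RR=S
cmd 1: advance +16 → t=30, phase=(22,4,14,18) → FL=W FR=S RL=W RR=W
cmd 2: advance +20 → t=50, phase=(18,0,10,14) → FL=W FR=S RL=S RR=W
cmd 3: advance +5 → t=55, phase=(23,5,15,19) → FL=W FR=S RL=W RR=W
cmd 4: advance +7 → t=62, phase=(6,12,22,2) → FL=S FR=W RL=W RR=S
cmd 5: advance +20 → t=82, phase=(2,8,18,22) → FL=S FR=S RL=W RR=W
cmd 6: advance +14 → t=96, phase=(16,22,8,12) → FL=W FR=W RL=S RR=W
cmd 7: advance +7 → t=103, phase=(23,5,15,19) → FL=W FR=S RL=W RR=W
cmd 8: advance +19 → t=122, phase=(18,0,10,14) → FL=W FR=S RL=S RR=W


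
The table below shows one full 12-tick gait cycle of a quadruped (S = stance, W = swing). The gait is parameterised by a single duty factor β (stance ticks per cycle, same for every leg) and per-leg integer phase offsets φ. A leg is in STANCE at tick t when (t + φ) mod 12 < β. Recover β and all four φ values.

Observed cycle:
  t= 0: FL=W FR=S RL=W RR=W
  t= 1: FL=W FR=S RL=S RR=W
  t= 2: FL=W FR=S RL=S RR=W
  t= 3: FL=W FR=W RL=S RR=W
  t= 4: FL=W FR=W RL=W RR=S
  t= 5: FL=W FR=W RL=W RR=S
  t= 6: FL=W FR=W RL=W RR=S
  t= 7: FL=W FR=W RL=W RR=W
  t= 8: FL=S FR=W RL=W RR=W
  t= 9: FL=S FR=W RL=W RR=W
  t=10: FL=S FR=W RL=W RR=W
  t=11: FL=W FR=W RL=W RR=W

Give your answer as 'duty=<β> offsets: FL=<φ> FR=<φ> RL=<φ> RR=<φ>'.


duty=3 offsets: FL=4 FR=0 RL=11 RR=8

duty β = stance ticks per leg = 3
FL: stance ticks = 3; W→S at t=8 → φ=4
FR: stance ticks = 3; W→S at t=0 → φ=0
RL: stance ticks = 3; W→S at t=1 → φ=11
RR: stance ticks = 3; W→S at t=4 → φ=8


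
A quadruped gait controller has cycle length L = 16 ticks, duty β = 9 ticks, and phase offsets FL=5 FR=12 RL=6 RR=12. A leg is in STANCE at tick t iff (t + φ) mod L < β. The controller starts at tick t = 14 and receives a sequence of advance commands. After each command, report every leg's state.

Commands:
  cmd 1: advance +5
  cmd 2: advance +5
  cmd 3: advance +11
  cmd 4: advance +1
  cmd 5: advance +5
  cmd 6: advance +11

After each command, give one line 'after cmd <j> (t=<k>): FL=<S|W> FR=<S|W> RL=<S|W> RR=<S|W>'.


start t=14: FL=S FR=W RL=S RR=W
cmd 1: advance +5 → t=19, phase=(8,15,9,15) → FL=S FR=W RL=W RR=W
cmd 2: advance +5 → t=24, phase=(13,4,14,4) → FL=W FR=S RL=W RR=S
cmd 3: advance +11 → t=35, phase=(8,15,9,15) → FL=S FR=W RL=W RR=W
cmd 4: advance +1 → t=36, phase=(9,0,10,0) → FL=W FR=S RL=W RR=S
cmd 5: advance +5 → t=41, phase=(14,5,15,5) → FL=W FR=S RL=W RR=S
cmd 6: advance +11 → t=52, phase=(9,0,10,0) → FL=W FR=S RL=W RR=S

after cmd 1 (t=19): FL=S FR=W RL=W RR=W
after cmd 2 (t=24): FL=W FR=S RL=W RR=S
after cmd 3 (t=35): FL=S FR=W RL=W RR=W
after cmd 4 (t=36): FL=W FR=S RL=W RR=S
after cmd 5 (t=41): FL=W FR=S RL=W RR=S
after cmd 6 (t=52): FL=W FR=S RL=W RR=S


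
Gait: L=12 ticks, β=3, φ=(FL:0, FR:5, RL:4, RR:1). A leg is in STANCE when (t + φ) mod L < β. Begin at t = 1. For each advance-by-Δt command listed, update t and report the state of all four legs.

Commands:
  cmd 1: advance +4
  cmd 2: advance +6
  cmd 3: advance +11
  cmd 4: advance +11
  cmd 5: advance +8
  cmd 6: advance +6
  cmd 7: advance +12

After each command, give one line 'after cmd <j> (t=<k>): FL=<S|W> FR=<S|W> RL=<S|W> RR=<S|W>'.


after cmd 1 (t=5): FL=W FR=W RL=W RR=W
after cmd 2 (t=11): FL=W FR=W RL=W RR=S
after cmd 3 (t=22): FL=W FR=W RL=S RR=W
after cmd 4 (t=33): FL=W FR=S RL=S RR=W
after cmd 5 (t=41): FL=W FR=W RL=W RR=W
after cmd 6 (t=47): FL=W FR=W RL=W RR=S
after cmd 7 (t=59): FL=W FR=W RL=W RR=S

start t=1: FL=S FR=W RL=W RR=S
cmd 1: advance +4 → t=5, phase=(5,10,9,6) → FL=W FR=W RL=W RR=W
cmd 2: advance +6 → t=11, phase=(11,4,3,0) → FL=W FR=W RL=W RR=S
cmd 3: advance +11 → t=22, phase=(10,3,2,11) → FL=W FR=W RL=S RR=W
cmd 4: advance +11 → t=33, phase=(9,2,1,10) → FL=W FR=S RL=S RR=W
cmd 5: advance +8 → t=41, phase=(5,10,9,6) → FL=W FR=W RL=W RR=W
cmd 6: advance +6 → t=47, phase=(11,4,3,0) → FL=W FR=W RL=W RR=S
cmd 7: advance +12 → t=59, phase=(11,4,3,0) → FL=W FR=W RL=W RR=S


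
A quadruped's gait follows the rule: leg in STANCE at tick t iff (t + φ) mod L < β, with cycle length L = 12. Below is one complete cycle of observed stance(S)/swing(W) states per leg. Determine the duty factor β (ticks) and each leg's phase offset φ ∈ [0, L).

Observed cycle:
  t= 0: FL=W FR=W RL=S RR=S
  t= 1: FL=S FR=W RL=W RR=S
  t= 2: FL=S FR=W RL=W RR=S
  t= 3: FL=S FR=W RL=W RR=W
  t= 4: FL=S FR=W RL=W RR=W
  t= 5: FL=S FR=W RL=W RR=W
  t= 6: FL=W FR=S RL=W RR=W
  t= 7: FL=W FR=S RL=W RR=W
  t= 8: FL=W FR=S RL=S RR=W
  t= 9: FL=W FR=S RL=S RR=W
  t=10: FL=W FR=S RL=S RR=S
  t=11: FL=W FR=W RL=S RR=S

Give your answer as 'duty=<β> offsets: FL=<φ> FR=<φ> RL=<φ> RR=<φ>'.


duty=5 offsets: FL=11 FR=6 RL=4 RR=2

duty β = stance ticks per leg = 5
FL: stance ticks = 5; W→S at t=1 → φ=11
FR: stance ticks = 5; W→S at t=6 → φ=6
RL: stance ticks = 5; W→S at t=8 → φ=4
RR: stance ticks = 5; W→S at t=10 → φ=2


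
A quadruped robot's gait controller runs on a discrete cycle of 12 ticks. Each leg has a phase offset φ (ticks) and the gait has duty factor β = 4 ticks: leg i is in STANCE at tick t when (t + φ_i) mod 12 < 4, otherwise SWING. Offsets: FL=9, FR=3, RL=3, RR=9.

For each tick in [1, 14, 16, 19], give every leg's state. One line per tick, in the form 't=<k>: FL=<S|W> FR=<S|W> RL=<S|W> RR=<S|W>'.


t=1: FL=W FR=W RL=W RR=W
t=14: FL=W FR=W RL=W RR=W
t=16: FL=S FR=W RL=W RR=S
t=19: FL=W FR=W RL=W RR=W

t=1: phase=(10,4,4,10) vs β=4 → FL=W FR=W RL=W RR=W
t=14: phase=(11,5,5,11) vs β=4 → FL=W FR=W RL=W RR=W
t=16: phase=(1,7,7,1) vs β=4 → FL=S FR=W RL=W RR=S
t=19: phase=(4,10,10,4) vs β=4 → FL=W FR=W RL=W RR=W


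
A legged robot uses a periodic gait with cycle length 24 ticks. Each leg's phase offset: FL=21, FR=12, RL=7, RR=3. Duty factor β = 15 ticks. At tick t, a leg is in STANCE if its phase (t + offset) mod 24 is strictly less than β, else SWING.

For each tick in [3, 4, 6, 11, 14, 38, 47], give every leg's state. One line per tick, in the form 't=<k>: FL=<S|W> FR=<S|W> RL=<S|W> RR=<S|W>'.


t=3: FL=S FR=W RL=S RR=S
t=4: FL=S FR=W RL=S RR=S
t=6: FL=S FR=W RL=S RR=S
t=11: FL=S FR=W RL=W RR=S
t=14: FL=S FR=S RL=W RR=W
t=38: FL=S FR=S RL=W RR=W
t=47: FL=W FR=S RL=S RR=S

t=3: phase=(0,15,10,6) vs β=15 → FL=S FR=W RL=S RR=S
t=4: phase=(1,16,11,7) vs β=15 → FL=S FR=W RL=S RR=S
t=6: phase=(3,18,13,9) vs β=15 → FL=S FR=W RL=S RR=S
t=11: phase=(8,23,18,14) vs β=15 → FL=S FR=W RL=W RR=S
t=14: phase=(11,2,21,17) vs β=15 → FL=S FR=S RL=W RR=W
t=38: phase=(11,2,21,17) vs β=15 → FL=S FR=S RL=W RR=W
t=47: phase=(20,11,6,2) vs β=15 → FL=W FR=S RL=S RR=S


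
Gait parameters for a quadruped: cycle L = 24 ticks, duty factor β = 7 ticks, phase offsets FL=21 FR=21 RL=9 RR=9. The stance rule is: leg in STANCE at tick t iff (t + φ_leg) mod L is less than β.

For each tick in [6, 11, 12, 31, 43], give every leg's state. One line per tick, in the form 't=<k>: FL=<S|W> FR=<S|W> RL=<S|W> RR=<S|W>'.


t=6: FL=S FR=S RL=W RR=W
t=11: FL=W FR=W RL=W RR=W
t=12: FL=W FR=W RL=W RR=W
t=31: FL=S FR=S RL=W RR=W
t=43: FL=W FR=W RL=S RR=S

t=6: phase=(3,3,15,15) vs β=7 → FL=S FR=S RL=W RR=W
t=11: phase=(8,8,20,20) vs β=7 → FL=W FR=W RL=W RR=W
t=12: phase=(9,9,21,21) vs β=7 → FL=W FR=W RL=W RR=W
t=31: phase=(4,4,16,16) vs β=7 → FL=S FR=S RL=W RR=W
t=43: phase=(16,16,4,4) vs β=7 → FL=W FR=W RL=S RR=S


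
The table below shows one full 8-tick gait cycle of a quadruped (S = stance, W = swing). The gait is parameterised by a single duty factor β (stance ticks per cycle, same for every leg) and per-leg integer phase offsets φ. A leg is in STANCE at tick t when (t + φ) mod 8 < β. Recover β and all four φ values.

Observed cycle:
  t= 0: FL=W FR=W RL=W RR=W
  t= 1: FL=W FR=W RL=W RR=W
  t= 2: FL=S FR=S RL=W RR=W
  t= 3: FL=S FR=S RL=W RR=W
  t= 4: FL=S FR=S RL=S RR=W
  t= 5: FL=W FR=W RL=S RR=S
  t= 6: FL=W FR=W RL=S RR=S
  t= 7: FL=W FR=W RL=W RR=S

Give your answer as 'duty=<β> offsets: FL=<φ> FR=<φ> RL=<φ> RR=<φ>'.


duty=3 offsets: FL=6 FR=6 RL=4 RR=3

duty β = stance ticks per leg = 3
FL: stance ticks = 3; W→S at t=2 → φ=6
FR: stance ticks = 3; W→S at t=2 → φ=6
RL: stance ticks = 3; W→S at t=4 → φ=4
RR: stance ticks = 3; W→S at t=5 → φ=3


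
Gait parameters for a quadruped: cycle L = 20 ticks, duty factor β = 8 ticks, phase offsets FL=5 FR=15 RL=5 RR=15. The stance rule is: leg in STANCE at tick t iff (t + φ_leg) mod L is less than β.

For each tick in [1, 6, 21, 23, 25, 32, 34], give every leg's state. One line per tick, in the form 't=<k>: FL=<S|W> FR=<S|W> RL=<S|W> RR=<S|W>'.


t=1: FL=S FR=W RL=S RR=W
t=6: FL=W FR=S RL=W RR=S
t=21: FL=S FR=W RL=S RR=W
t=23: FL=W FR=W RL=W RR=W
t=25: FL=W FR=S RL=W RR=S
t=32: FL=W FR=S RL=W RR=S
t=34: FL=W FR=W RL=W RR=W

t=1: phase=(6,16,6,16) vs β=8 → FL=S FR=W RL=S RR=W
t=6: phase=(11,1,11,1) vs β=8 → FL=W FR=S RL=W RR=S
t=21: phase=(6,16,6,16) vs β=8 → FL=S FR=W RL=S RR=W
t=23: phase=(8,18,8,18) vs β=8 → FL=W FR=W RL=W RR=W
t=25: phase=(10,0,10,0) vs β=8 → FL=W FR=S RL=W RR=S
t=32: phase=(17,7,17,7) vs β=8 → FL=W FR=S RL=W RR=S
t=34: phase=(19,9,19,9) vs β=8 → FL=W FR=W RL=W RR=W


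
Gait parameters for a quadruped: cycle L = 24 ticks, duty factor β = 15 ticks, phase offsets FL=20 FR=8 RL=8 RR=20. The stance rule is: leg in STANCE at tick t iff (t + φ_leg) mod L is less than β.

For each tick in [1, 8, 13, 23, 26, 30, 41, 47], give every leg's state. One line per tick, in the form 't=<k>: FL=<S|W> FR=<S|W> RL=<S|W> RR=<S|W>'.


t=1: phase=(21,9,9,21) vs β=15 → FL=W FR=S RL=S RR=W
t=8: phase=(4,16,16,4) vs β=15 → FL=S FR=W RL=W RR=S
t=13: phase=(9,21,21,9) vs β=15 → FL=S FR=W RL=W RR=S
t=23: phase=(19,7,7,19) vs β=15 → FL=W FR=S RL=S RR=W
t=26: phase=(22,10,10,22) vs β=15 → FL=W FR=S RL=S RR=W
t=30: phase=(2,14,14,2) vs β=15 → FL=S FR=S RL=S RR=S
t=41: phase=(13,1,1,13) vs β=15 → FL=S FR=S RL=S RR=S
t=47: phase=(19,7,7,19) vs β=15 → FL=W FR=S RL=S RR=W

t=1: FL=W FR=S RL=S RR=W
t=8: FL=S FR=W RL=W RR=S
t=13: FL=S FR=W RL=W RR=S
t=23: FL=W FR=S RL=S RR=W
t=26: FL=W FR=S RL=S RR=W
t=30: FL=S FR=S RL=S RR=S
t=41: FL=S FR=S RL=S RR=S
t=47: FL=W FR=S RL=S RR=W


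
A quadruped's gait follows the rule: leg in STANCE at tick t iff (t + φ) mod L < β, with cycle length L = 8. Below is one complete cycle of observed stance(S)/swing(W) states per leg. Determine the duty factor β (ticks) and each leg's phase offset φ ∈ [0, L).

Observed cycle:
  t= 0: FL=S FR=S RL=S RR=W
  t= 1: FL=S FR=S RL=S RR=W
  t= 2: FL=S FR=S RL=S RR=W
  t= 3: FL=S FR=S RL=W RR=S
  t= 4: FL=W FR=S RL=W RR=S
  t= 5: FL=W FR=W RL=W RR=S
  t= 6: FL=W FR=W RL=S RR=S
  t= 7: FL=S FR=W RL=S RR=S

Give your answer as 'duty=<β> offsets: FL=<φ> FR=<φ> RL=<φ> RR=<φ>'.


duty=5 offsets: FL=1 FR=0 RL=2 RR=5

duty β = stance ticks per leg = 5
FL: stance ticks = 5; W→S at t=7 → φ=1
FR: stance ticks = 5; W→S at t=0 → φ=0
RL: stance ticks = 5; W→S at t=6 → φ=2
RR: stance ticks = 5; W→S at t=3 → φ=5


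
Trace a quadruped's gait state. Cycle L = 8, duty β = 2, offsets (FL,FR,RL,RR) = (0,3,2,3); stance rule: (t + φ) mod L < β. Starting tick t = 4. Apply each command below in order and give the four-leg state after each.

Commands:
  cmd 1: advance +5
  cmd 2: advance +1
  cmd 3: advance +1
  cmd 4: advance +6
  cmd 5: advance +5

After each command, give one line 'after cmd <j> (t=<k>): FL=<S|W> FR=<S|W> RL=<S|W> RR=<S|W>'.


after cmd 1 (t=9): FL=S FR=W RL=W RR=W
after cmd 2 (t=10): FL=W FR=W RL=W RR=W
after cmd 3 (t=11): FL=W FR=W RL=W RR=W
after cmd 4 (t=17): FL=S FR=W RL=W RR=W
after cmd 5 (t=22): FL=W FR=S RL=S RR=S

start t=4: FL=W FR=W RL=W RR=W
cmd 1: advance +5 → t=9, phase=(1,4,3,4) → FL=S FR=W RL=W RR=W
cmd 2: advance +1 → t=10, phase=(2,5,4,5) → FL=W FR=W RL=W RR=W
cmd 3: advance +1 → t=11, phase=(3,6,5,6) → FL=W FR=W RL=W RR=W
cmd 4: advance +6 → t=17, phase=(1,4,3,4) → FL=S FR=W RL=W RR=W
cmd 5: advance +5 → t=22, phase=(6,1,0,1) → FL=W FR=S RL=S RR=S


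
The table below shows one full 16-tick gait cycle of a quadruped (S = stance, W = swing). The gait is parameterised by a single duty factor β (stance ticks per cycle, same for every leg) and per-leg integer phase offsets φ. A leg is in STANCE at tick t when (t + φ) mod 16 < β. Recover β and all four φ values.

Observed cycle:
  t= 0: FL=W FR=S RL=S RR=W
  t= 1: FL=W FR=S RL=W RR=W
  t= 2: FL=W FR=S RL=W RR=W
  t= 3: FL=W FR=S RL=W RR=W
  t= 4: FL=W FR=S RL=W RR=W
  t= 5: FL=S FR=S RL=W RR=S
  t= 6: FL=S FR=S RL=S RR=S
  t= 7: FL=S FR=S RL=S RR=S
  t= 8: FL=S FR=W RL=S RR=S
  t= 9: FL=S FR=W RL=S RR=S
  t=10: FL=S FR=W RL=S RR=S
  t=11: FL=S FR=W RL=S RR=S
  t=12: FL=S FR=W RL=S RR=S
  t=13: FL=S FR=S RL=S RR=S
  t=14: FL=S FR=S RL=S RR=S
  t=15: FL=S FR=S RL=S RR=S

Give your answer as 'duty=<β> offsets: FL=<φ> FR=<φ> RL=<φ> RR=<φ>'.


duty β = stance ticks per leg = 11
FL: stance ticks = 11; W→S at t=5 → φ=11
FR: stance ticks = 11; W→S at t=13 → φ=3
RL: stance ticks = 11; W→S at t=6 → φ=10
RR: stance ticks = 11; W→S at t=5 → φ=11

duty=11 offsets: FL=11 FR=3 RL=10 RR=11


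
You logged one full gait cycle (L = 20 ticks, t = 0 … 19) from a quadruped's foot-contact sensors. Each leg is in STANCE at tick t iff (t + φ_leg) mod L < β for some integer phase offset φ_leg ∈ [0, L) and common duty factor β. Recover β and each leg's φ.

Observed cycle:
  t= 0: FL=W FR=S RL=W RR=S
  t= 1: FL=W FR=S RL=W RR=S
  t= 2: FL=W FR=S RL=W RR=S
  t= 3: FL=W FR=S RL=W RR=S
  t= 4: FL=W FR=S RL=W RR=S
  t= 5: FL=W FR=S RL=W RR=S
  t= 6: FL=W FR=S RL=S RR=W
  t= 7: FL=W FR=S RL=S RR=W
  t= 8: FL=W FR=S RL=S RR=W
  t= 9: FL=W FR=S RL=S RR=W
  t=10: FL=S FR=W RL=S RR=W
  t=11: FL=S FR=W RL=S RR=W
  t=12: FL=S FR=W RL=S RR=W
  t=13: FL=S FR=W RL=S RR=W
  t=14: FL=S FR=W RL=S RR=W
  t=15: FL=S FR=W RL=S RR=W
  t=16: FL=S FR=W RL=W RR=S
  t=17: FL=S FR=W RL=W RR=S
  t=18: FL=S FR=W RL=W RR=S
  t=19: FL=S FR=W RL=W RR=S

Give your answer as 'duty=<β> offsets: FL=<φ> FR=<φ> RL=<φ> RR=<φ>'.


duty β = stance ticks per leg = 10
FL: stance ticks = 10; W→S at t=10 → φ=10
FR: stance ticks = 10; W→S at t=0 → φ=0
RL: stance ticks = 10; W→S at t=6 → φ=14
RR: stance ticks = 10; W→S at t=16 → φ=4

duty=10 offsets: FL=10 FR=0 RL=14 RR=4


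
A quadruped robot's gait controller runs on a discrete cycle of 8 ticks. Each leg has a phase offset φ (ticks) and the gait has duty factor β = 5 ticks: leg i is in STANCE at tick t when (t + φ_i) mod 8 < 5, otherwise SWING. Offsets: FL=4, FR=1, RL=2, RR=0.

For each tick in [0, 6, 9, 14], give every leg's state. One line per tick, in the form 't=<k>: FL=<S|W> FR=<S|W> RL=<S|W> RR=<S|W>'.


t=0: phase=(4,1,2,0) vs β=5 → FL=S FR=S RL=S RR=S
t=6: phase=(2,7,0,6) vs β=5 → FL=S FR=W RL=S RR=W
t=9: phase=(5,2,3,1) vs β=5 → FL=W FR=S RL=S RR=S
t=14: phase=(2,7,0,6) vs β=5 → FL=S FR=W RL=S RR=W

t=0: FL=S FR=S RL=S RR=S
t=6: FL=S FR=W RL=S RR=W
t=9: FL=W FR=S RL=S RR=S
t=14: FL=S FR=W RL=S RR=W


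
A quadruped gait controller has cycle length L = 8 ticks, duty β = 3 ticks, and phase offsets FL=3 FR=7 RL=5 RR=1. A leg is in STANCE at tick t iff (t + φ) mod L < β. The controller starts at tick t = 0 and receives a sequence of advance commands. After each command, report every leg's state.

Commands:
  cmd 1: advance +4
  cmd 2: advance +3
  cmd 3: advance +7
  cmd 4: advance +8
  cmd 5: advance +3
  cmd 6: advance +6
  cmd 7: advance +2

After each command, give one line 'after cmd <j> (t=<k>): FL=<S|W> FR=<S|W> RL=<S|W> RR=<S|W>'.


after cmd 1 (t=4): FL=W FR=W RL=S RR=W
after cmd 2 (t=7): FL=S FR=W RL=W RR=S
after cmd 3 (t=14): FL=S FR=W RL=W RR=W
after cmd 4 (t=22): FL=S FR=W RL=W RR=W
after cmd 5 (t=25): FL=W FR=S RL=W RR=S
after cmd 6 (t=31): FL=S FR=W RL=W RR=S
after cmd 7 (t=33): FL=W FR=S RL=W RR=S

start t=0: FL=W FR=W RL=W RR=S
cmd 1: advance +4 → t=4, phase=(7,3,1,5) → FL=W FR=W RL=S RR=W
cmd 2: advance +3 → t=7, phase=(2,6,4,0) → FL=S FR=W RL=W RR=S
cmd 3: advance +7 → t=14, phase=(1,5,3,7) → FL=S FR=W RL=W RR=W
cmd 4: advance +8 → t=22, phase=(1,5,3,7) → FL=S FR=W RL=W RR=W
cmd 5: advance +3 → t=25, phase=(4,0,6,2) → FL=W FR=S RL=W RR=S
cmd 6: advance +6 → t=31, phase=(2,6,4,0) → FL=S FR=W RL=W RR=S
cmd 7: advance +2 → t=33, phase=(4,0,6,2) → FL=W FR=S RL=W RR=S


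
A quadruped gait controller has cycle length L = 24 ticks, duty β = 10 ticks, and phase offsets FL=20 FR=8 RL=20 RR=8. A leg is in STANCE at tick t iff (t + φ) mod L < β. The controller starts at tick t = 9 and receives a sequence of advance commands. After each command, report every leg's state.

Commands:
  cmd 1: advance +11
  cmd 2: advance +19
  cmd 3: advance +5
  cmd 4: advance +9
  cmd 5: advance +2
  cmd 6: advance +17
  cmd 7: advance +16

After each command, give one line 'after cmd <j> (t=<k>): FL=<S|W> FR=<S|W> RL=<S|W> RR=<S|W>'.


after cmd 1 (t=20): FL=W FR=S RL=W RR=S
after cmd 2 (t=39): FL=W FR=W RL=W RR=W
after cmd 3 (t=44): FL=W FR=S RL=W RR=S
after cmd 4 (t=53): FL=S FR=W RL=S RR=W
after cmd 5 (t=55): FL=S FR=W RL=S RR=W
after cmd 6 (t=72): FL=W FR=S RL=W RR=S
after cmd 7 (t=88): FL=W FR=S RL=W RR=S

start t=9: FL=S FR=W RL=S RR=W
cmd 1: advance +11 → t=20, phase=(16,4,16,4) → FL=W FR=S RL=W RR=S
cmd 2: advance +19 → t=39, phase=(11,23,11,23) → FL=W FR=W RL=W RR=W
cmd 3: advance +5 → t=44, phase=(16,4,16,4) → FL=W FR=S RL=W RR=S
cmd 4: advance +9 → t=53, phase=(1,13,1,13) → FL=S FR=W RL=S RR=W
cmd 5: advance +2 → t=55, phase=(3,15,3,15) → FL=S FR=W RL=S RR=W
cmd 6: advance +17 → t=72, phase=(20,8,20,8) → FL=W FR=S RL=W RR=S
cmd 7: advance +16 → t=88, phase=(12,0,12,0) → FL=W FR=S RL=W RR=S
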